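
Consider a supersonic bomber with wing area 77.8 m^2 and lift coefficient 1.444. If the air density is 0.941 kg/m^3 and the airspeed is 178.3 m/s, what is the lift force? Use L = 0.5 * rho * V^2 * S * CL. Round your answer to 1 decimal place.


Step 1: Calculate dynamic pressure q = 0.5 * 0.941 * 178.3^2 = 0.5 * 0.941 * 31790.89 = 14957.6137 Pa
Step 2: Multiply by wing area and lift coefficient: L = 14957.6137 * 77.8 * 1.444
Step 3: L = 1163702.3494 * 1.444 = 1680386.2 N

1680386.2


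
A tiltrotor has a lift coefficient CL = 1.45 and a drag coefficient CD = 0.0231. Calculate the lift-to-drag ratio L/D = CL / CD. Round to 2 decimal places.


Step 1: L/D = CL / CD = 1.45 / 0.0231
Step 2: L/D = 62.77

62.77


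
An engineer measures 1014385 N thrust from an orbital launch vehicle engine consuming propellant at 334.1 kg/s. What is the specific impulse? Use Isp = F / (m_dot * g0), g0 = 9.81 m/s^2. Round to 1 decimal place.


Step 1: m_dot * g0 = 334.1 * 9.81 = 3277.52
Step 2: Isp = 1014385 / 3277.52 = 309.5 s

309.5


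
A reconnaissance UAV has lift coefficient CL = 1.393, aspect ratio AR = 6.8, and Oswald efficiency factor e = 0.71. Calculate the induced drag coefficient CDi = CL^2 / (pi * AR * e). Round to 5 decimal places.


Step 1: CL^2 = 1.393^2 = 1.940449
Step 2: pi * AR * e = 3.14159 * 6.8 * 0.71 = 15.167609
Step 3: CDi = 1.940449 / 15.167609 = 0.12793

0.12793


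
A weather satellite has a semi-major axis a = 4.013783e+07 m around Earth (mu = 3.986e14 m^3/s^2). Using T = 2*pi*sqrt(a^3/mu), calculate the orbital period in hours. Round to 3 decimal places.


Step 1: a^3 / mu = 6.466387e+22 / 3.986e14 = 1.622275e+08
Step 2: sqrt(1.622275e+08) = 12736.8545 s
Step 3: T = 2*pi * 12736.8545 = 80028.02 s
Step 4: T in hours = 80028.02 / 3600 = 22.230 hours

22.230


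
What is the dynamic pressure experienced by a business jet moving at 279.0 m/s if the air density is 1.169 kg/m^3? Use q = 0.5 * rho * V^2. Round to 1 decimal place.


Step 1: V^2 = 279.0^2 = 77841.0
Step 2: q = 0.5 * 1.169 * 77841.0
Step 3: q = 45498.1 Pa

45498.1


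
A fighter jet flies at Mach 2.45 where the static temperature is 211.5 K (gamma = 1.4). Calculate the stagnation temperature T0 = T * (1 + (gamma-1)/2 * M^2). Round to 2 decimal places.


Step 1: (gamma-1)/2 = 0.2
Step 2: M^2 = 6.0025
Step 3: 1 + 0.2 * 6.0025 = 2.2005
Step 4: T0 = 211.5 * 2.2005 = 465.41 K

465.41


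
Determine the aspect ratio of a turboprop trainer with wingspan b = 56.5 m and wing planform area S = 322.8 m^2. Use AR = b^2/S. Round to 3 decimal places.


Step 1: b^2 = 56.5^2 = 3192.25
Step 2: AR = 3192.25 / 322.8 = 9.889

9.889


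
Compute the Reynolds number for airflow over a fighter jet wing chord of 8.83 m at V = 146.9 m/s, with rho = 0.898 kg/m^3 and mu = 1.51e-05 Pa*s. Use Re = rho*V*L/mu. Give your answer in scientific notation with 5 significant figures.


Step 1: Numerator = rho * V * L = 0.898 * 146.9 * 8.83 = 1164.820046
Step 2: Re = 1164.820046 / 1.51e-05
Step 3: Re = 7.7140e+07

7.7140e+07


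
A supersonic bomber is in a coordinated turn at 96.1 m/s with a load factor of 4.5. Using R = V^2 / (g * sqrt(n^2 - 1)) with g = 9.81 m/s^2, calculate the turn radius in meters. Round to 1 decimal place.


Step 1: V^2 = 96.1^2 = 9235.21
Step 2: n^2 - 1 = 4.5^2 - 1 = 19.25
Step 3: sqrt(19.25) = 4.387482
Step 4: R = 9235.21 / (9.81 * 4.387482) = 214.6 m

214.6


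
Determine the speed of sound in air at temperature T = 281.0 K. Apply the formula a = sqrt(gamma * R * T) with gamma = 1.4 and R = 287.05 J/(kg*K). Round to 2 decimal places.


Step 1: gamma * R * T = 1.4 * 287.05 * 281.0 = 112925.47
Step 2: a = sqrt(112925.47) = 336.04 m/s

336.04


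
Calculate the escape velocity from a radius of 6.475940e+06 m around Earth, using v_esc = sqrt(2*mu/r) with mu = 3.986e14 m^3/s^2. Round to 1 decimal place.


Step 1: 2*mu/r = 2 * 3.986e14 / 6.475940e+06 = 123101819.9674
Step 2: v_esc = sqrt(123101819.9674) = 11095.1 m/s

11095.1


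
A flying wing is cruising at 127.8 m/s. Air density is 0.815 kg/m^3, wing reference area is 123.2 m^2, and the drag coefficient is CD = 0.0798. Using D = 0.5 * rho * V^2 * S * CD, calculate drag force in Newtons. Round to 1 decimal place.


Step 1: Dynamic pressure q = 0.5 * 0.815 * 127.8^2 = 6655.6323 Pa
Step 2: Drag D = q * S * CD = 6655.6323 * 123.2 * 0.0798
Step 3: D = 65433.9 N

65433.9


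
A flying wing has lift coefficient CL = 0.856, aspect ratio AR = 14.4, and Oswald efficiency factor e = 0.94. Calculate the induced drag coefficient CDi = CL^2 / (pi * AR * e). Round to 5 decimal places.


Step 1: CL^2 = 0.856^2 = 0.732736
Step 2: pi * AR * e = 3.14159 * 14.4 * 0.94 = 42.524598
Step 3: CDi = 0.732736 / 42.524598 = 0.01723

0.01723


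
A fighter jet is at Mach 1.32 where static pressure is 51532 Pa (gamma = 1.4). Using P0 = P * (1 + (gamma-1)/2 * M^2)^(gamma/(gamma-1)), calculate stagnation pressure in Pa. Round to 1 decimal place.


Step 1: (gamma-1)/2 * M^2 = 0.2 * 1.7424 = 0.34848
Step 2: 1 + 0.34848 = 1.34848
Step 3: Exponent gamma/(gamma-1) = 3.5
Step 4: P0 = 51532 * 1.34848^3.5 = 146734.7 Pa

146734.7


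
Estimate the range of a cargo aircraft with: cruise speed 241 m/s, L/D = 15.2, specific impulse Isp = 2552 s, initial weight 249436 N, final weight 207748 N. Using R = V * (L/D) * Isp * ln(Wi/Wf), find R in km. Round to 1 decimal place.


Step 1: Coefficient = V * (L/D) * Isp = 241 * 15.2 * 2552 = 9348486.4 m
Step 2: Wi/Wf = 249436 / 207748 = 1.200666
Step 3: ln(1.200666) = 0.182877
Step 4: R = 9348486.4 * 0.182877 = 1709619.1 m = 1709.6 km

1709.6


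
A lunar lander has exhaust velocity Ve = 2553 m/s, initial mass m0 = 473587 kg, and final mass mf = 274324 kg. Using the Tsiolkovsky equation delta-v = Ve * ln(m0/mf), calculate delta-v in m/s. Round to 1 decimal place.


Step 1: Mass ratio m0/mf = 473587 / 274324 = 1.726378
Step 2: ln(1.726378) = 0.546026
Step 3: delta-v = 2553 * 0.546026 = 1394.0 m/s

1394.0


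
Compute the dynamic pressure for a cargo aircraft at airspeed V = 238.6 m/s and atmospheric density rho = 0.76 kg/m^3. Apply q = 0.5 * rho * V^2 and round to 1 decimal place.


Step 1: V^2 = 238.6^2 = 56929.96
Step 2: q = 0.5 * 0.76 * 56929.96
Step 3: q = 21633.4 Pa

21633.4


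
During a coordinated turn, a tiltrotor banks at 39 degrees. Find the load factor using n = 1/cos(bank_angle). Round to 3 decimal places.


Step 1: Convert 39 degrees to radians = 0.680678
Step 2: cos(39 deg) = 0.777146
Step 3: n = 1 / 0.777146 = 1.287

1.287


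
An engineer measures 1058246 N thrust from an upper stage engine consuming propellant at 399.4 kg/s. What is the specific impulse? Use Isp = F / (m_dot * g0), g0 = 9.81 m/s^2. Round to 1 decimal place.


Step 1: m_dot * g0 = 399.4 * 9.81 = 3918.11
Step 2: Isp = 1058246 / 3918.11 = 270.1 s

270.1


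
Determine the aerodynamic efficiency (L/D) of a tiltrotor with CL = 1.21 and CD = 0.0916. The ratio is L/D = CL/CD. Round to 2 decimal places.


Step 1: L/D = CL / CD = 1.21 / 0.0916
Step 2: L/D = 13.21

13.21


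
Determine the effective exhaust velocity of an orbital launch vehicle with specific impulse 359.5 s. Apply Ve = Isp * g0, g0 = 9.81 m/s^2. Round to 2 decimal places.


Step 1: Ve = Isp * g0 = 359.5 * 9.81
Step 2: Ve = 3526.70 m/s

3526.70


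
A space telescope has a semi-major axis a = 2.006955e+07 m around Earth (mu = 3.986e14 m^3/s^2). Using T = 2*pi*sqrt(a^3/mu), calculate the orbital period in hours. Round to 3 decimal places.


Step 1: a^3 / mu = 8.083751e+21 / 3.986e14 = 2.028036e+07
Step 2: sqrt(2.028036e+07) = 4503.3718 s
Step 3: T = 2*pi * 4503.3718 = 28295.52 s
Step 4: T in hours = 28295.52 / 3600 = 7.860 hours

7.860


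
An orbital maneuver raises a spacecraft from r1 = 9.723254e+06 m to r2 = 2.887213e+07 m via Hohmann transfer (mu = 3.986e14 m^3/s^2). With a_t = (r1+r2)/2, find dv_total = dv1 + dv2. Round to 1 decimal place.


Step 1: Transfer semi-major axis a_t = (9.723254e+06 + 2.887213e+07) / 2 = 1.929769e+07 m
Step 2: v1 (circular at r1) = sqrt(mu/r1) = 6402.7 m/s
Step 3: v_t1 = sqrt(mu*(2/r1 - 1/a_t)) = 7831.58 m/s
Step 4: dv1 = |7831.58 - 6402.7| = 1428.89 m/s
Step 5: v2 (circular at r2) = 3715.6 m/s, v_t2 = 2637.44 m/s
Step 6: dv2 = |3715.6 - 2637.44| = 1078.16 m/s
Step 7: Total delta-v = 1428.89 + 1078.16 = 2507.1 m/s

2507.1


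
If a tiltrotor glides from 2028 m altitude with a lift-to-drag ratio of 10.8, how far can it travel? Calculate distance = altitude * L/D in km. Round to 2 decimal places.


Step 1: Glide distance = altitude * L/D = 2028 * 10.8 = 21902.4 m
Step 2: Convert to km: 21902.4 / 1000 = 21.90 km

21.90


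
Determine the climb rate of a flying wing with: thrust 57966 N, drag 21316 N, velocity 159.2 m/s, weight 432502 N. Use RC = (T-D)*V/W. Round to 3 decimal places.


Step 1: Excess thrust = T - D = 57966 - 21316 = 36650 N
Step 2: Excess power = 36650 * 159.2 = 5834680.0 W
Step 3: RC = 5834680.0 / 432502 = 13.491 m/s

13.491


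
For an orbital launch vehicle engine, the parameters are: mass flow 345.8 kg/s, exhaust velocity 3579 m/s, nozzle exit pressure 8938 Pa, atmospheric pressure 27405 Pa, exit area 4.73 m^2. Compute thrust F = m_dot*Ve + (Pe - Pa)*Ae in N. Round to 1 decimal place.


Step 1: Momentum thrust = m_dot * Ve = 345.8 * 3579 = 1237618.2 N
Step 2: Pressure thrust = (Pe - Pa) * Ae = (8938 - 27405) * 4.73 = -87348.91 N
Step 3: Total thrust F = 1237618.2 + -87348.91 = 1150269.3 N

1150269.3


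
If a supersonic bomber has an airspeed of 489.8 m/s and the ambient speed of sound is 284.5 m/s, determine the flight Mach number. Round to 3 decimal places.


Step 1: M = V / a = 489.8 / 284.5
Step 2: M = 1.722

1.722


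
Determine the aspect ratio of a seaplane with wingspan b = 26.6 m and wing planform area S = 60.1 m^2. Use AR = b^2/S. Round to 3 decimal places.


Step 1: b^2 = 26.6^2 = 707.56
Step 2: AR = 707.56 / 60.1 = 11.773

11.773


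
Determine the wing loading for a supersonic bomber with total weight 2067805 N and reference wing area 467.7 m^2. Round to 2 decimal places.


Step 1: Wing loading = W / S = 2067805 / 467.7
Step 2: Wing loading = 4421.22 N/m^2

4421.22


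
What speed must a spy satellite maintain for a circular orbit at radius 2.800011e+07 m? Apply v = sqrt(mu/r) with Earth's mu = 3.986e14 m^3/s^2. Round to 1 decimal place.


Step 1: mu / r = 3.986e14 / 2.800011e+07 = 14235658.3599
Step 2: v = sqrt(14235658.3599) = 3773.0 m/s

3773.0


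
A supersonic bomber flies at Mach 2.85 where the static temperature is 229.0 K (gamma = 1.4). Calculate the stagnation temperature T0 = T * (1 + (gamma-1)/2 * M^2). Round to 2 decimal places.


Step 1: (gamma-1)/2 = 0.2
Step 2: M^2 = 8.1225
Step 3: 1 + 0.2 * 8.1225 = 2.6245
Step 4: T0 = 229.0 * 2.6245 = 601.01 K

601.01


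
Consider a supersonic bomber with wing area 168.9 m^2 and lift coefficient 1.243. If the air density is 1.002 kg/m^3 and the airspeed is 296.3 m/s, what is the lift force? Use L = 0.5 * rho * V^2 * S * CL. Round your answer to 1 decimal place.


Step 1: Calculate dynamic pressure q = 0.5 * 1.002 * 296.3^2 = 0.5 * 1.002 * 87793.69 = 43984.6387 Pa
Step 2: Multiply by wing area and lift coefficient: L = 43984.6387 * 168.9 * 1.243
Step 3: L = 7429005.4747 * 1.243 = 9234253.8 N

9234253.8


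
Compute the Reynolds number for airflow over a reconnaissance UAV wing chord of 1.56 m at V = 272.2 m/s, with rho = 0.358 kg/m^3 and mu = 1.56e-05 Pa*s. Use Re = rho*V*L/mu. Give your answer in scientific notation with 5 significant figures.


Step 1: Numerator = rho * V * L = 0.358 * 272.2 * 1.56 = 152.018256
Step 2: Re = 152.018256 / 1.56e-05
Step 3: Re = 9.7448e+06

9.7448e+06


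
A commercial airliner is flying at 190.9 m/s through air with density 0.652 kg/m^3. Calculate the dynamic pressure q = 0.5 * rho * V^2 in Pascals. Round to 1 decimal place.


Step 1: V^2 = 190.9^2 = 36442.81
Step 2: q = 0.5 * 0.652 * 36442.81
Step 3: q = 11880.4 Pa

11880.4


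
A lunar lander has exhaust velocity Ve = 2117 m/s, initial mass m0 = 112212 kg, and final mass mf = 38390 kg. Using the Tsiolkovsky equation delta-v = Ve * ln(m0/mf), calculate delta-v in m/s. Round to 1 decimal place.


Step 1: Mass ratio m0/mf = 112212 / 38390 = 2.922949
Step 2: ln(2.922949) = 1.072593
Step 3: delta-v = 2117 * 1.072593 = 2270.7 m/s

2270.7


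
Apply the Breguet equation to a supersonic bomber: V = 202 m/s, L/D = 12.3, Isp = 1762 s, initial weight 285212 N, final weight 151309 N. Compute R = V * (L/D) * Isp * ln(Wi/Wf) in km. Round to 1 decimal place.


Step 1: Coefficient = V * (L/D) * Isp = 202 * 12.3 * 1762 = 4377865.2 m
Step 2: Wi/Wf = 285212 / 151309 = 1.884964
Step 3: ln(1.884964) = 0.633909
Step 4: R = 4377865.2 * 0.633909 = 2775166.7 m = 2775.2 km

2775.2


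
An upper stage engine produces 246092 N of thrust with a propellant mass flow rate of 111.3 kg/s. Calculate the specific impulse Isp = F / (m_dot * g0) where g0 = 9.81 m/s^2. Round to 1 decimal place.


Step 1: m_dot * g0 = 111.3 * 9.81 = 1091.85
Step 2: Isp = 246092 / 1091.85 = 225.4 s

225.4


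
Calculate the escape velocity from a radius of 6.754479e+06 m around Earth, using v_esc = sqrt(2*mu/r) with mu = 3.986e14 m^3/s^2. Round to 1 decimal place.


Step 1: 2*mu/r = 2 * 3.986e14 / 6.754479e+06 = 118025387.3023
Step 2: v_esc = sqrt(118025387.3023) = 10863.9 m/s

10863.9


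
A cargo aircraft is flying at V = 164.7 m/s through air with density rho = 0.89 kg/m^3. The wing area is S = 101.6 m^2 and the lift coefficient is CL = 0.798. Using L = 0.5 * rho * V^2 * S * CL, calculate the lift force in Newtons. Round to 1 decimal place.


Step 1: Calculate dynamic pressure q = 0.5 * 0.89 * 164.7^2 = 0.5 * 0.89 * 27126.09 = 12071.11 Pa
Step 2: Multiply by wing area and lift coefficient: L = 12071.11 * 101.6 * 0.798
Step 3: L = 1226424.7811 * 0.798 = 978687.0 N

978687.0


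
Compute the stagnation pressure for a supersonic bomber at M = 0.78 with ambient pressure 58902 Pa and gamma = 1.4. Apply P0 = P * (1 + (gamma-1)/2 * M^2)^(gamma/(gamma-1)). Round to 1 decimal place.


Step 1: (gamma-1)/2 * M^2 = 0.2 * 0.6084 = 0.12168
Step 2: 1 + 0.12168 = 1.12168
Step 3: Exponent gamma/(gamma-1) = 3.5
Step 4: P0 = 58902 * 1.12168^3.5 = 88038.3 Pa

88038.3


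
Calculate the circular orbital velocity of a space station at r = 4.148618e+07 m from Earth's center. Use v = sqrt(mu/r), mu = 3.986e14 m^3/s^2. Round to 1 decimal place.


Step 1: mu / r = 3.986e14 / 4.148618e+07 = 9608018.8631
Step 2: v = sqrt(9608018.8631) = 3099.7 m/s

3099.7


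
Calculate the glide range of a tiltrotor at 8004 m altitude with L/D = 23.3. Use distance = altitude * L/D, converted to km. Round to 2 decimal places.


Step 1: Glide distance = altitude * L/D = 8004 * 23.3 = 186493.2 m
Step 2: Convert to km: 186493.2 / 1000 = 186.49 km

186.49


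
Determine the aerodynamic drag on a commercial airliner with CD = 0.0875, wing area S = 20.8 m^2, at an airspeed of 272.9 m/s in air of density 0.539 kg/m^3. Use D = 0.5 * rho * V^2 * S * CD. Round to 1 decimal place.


Step 1: Dynamic pressure q = 0.5 * 0.539 * 272.9^2 = 20070.8535 Pa
Step 2: Drag D = q * S * CD = 20070.8535 * 20.8 * 0.0875
Step 3: D = 36529.0 N

36529.0


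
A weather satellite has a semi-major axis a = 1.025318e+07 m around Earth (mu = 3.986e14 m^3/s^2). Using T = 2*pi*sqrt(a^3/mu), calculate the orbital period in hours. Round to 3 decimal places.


Step 1: a^3 / mu = 1.077893e+21 / 3.986e14 = 2.704198e+06
Step 2: sqrt(2.704198e+06) = 1644.4445 s
Step 3: T = 2*pi * 1644.4445 = 10332.35 s
Step 4: T in hours = 10332.35 / 3600 = 2.870 hours

2.870


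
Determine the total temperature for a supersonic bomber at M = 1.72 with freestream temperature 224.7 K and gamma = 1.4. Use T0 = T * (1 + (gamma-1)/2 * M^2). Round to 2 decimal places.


Step 1: (gamma-1)/2 = 0.2
Step 2: M^2 = 2.9584
Step 3: 1 + 0.2 * 2.9584 = 1.59168
Step 4: T0 = 224.7 * 1.59168 = 357.65 K

357.65


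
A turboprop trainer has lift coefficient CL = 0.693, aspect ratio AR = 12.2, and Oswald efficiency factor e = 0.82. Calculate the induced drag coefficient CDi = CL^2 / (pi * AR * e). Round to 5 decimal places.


Step 1: CL^2 = 0.693^2 = 0.480249
Step 2: pi * AR * e = 3.14159 * 12.2 * 0.82 = 31.428493
Step 3: CDi = 0.480249 / 31.428493 = 0.01528

0.01528


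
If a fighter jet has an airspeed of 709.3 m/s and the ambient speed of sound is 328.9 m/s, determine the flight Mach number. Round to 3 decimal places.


Step 1: M = V / a = 709.3 / 328.9
Step 2: M = 2.157

2.157


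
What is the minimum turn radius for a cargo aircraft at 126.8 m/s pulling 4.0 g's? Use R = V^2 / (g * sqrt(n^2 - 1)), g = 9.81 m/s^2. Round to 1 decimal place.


Step 1: V^2 = 126.8^2 = 16078.24
Step 2: n^2 - 1 = 4.0^2 - 1 = 15.0
Step 3: sqrt(15.0) = 3.872983
Step 4: R = 16078.24 / (9.81 * 3.872983) = 423.2 m

423.2


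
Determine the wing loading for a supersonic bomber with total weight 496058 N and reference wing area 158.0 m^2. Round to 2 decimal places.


Step 1: Wing loading = W / S = 496058 / 158.0
Step 2: Wing loading = 3139.61 N/m^2

3139.61


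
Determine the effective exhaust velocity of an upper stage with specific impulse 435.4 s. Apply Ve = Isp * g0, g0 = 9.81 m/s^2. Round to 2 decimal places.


Step 1: Ve = Isp * g0 = 435.4 * 9.81
Step 2: Ve = 4271.27 m/s

4271.27


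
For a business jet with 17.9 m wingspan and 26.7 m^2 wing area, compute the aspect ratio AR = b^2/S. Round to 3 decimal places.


Step 1: b^2 = 17.9^2 = 320.41
Step 2: AR = 320.41 / 26.7 = 12.000

12.000


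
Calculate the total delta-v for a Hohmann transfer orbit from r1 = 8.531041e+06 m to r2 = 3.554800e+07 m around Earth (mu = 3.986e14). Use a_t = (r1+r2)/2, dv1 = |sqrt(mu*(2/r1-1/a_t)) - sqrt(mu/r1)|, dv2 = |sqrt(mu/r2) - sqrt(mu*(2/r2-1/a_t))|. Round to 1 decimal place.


Step 1: Transfer semi-major axis a_t = (8.531041e+06 + 3.554800e+07) / 2 = 2.203952e+07 m
Step 2: v1 (circular at r1) = sqrt(mu/r1) = 6835.46 m/s
Step 3: v_t1 = sqrt(mu*(2/r1 - 1/a_t)) = 8681.09 m/s
Step 4: dv1 = |8681.09 - 6835.46| = 1845.63 m/s
Step 5: v2 (circular at r2) = 3348.58 m/s, v_t2 = 2083.34 m/s
Step 6: dv2 = |3348.58 - 2083.34| = 1265.24 m/s
Step 7: Total delta-v = 1845.63 + 1265.24 = 3110.9 m/s

3110.9


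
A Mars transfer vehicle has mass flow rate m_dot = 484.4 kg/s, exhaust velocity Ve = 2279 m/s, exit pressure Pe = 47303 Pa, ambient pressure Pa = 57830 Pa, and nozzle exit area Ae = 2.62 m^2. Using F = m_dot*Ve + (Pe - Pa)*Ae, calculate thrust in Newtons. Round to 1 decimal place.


Step 1: Momentum thrust = m_dot * Ve = 484.4 * 2279 = 1103947.6 N
Step 2: Pressure thrust = (Pe - Pa) * Ae = (47303 - 57830) * 2.62 = -27580.74 N
Step 3: Total thrust F = 1103947.6 + -27580.74 = 1076366.9 N

1076366.9


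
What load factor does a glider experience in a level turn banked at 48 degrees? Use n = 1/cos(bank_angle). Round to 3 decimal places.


Step 1: Convert 48 degrees to radians = 0.837758
Step 2: cos(48 deg) = 0.669131
Step 3: n = 1 / 0.669131 = 1.494

1.494


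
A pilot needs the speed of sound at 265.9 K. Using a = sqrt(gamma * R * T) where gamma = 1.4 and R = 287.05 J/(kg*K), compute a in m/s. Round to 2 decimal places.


Step 1: gamma * R * T = 1.4 * 287.05 * 265.9 = 106857.233
Step 2: a = sqrt(106857.233) = 326.89 m/s

326.89


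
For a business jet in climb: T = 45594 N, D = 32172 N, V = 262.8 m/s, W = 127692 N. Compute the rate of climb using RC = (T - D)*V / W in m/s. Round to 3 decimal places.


Step 1: Excess thrust = T - D = 45594 - 32172 = 13422 N
Step 2: Excess power = 13422 * 262.8 = 3527301.6 W
Step 3: RC = 3527301.6 / 127692 = 27.624 m/s

27.624


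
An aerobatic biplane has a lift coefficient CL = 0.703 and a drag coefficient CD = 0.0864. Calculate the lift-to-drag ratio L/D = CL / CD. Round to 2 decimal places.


Step 1: L/D = CL / CD = 0.703 / 0.0864
Step 2: L/D = 8.14

8.14


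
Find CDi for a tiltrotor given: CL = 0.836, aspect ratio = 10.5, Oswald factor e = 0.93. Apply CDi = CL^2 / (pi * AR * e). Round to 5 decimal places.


Step 1: CL^2 = 0.836^2 = 0.698896
Step 2: pi * AR * e = 3.14159 * 10.5 * 0.93 = 30.677652
Step 3: CDi = 0.698896 / 30.677652 = 0.02278

0.02278


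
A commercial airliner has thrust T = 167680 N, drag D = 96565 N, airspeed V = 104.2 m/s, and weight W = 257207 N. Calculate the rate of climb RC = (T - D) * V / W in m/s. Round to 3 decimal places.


Step 1: Excess thrust = T - D = 167680 - 96565 = 71115 N
Step 2: Excess power = 71115 * 104.2 = 7410183.0 W
Step 3: RC = 7410183.0 / 257207 = 28.810 m/s

28.810


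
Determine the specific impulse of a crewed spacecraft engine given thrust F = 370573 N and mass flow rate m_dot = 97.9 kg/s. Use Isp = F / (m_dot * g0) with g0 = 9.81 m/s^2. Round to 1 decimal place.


Step 1: m_dot * g0 = 97.9 * 9.81 = 960.4
Step 2: Isp = 370573 / 960.4 = 385.9 s

385.9


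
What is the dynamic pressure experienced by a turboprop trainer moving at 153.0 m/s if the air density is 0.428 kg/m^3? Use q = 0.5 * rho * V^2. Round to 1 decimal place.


Step 1: V^2 = 153.0^2 = 23409.0
Step 2: q = 0.5 * 0.428 * 23409.0
Step 3: q = 5009.5 Pa

5009.5


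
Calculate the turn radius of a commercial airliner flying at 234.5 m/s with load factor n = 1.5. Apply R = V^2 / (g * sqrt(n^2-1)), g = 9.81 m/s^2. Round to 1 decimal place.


Step 1: V^2 = 234.5^2 = 54990.25
Step 2: n^2 - 1 = 1.5^2 - 1 = 1.25
Step 3: sqrt(1.25) = 1.118034
Step 4: R = 54990.25 / (9.81 * 1.118034) = 5013.7 m

5013.7


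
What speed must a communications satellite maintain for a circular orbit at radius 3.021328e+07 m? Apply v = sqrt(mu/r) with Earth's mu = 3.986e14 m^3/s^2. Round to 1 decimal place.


Step 1: mu / r = 3.986e14 / 3.021328e+07 = 13192874.1269
Step 2: v = sqrt(13192874.1269) = 3632.2 m/s

3632.2


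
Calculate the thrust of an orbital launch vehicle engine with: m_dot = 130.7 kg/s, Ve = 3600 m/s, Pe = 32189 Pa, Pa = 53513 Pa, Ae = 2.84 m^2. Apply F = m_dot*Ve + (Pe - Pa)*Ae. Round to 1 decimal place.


Step 1: Momentum thrust = m_dot * Ve = 130.7 * 3600 = 470520.0 N
Step 2: Pressure thrust = (Pe - Pa) * Ae = (32189 - 53513) * 2.84 = -60560.16 N
Step 3: Total thrust F = 470520.0 + -60560.16 = 409959.8 N

409959.8


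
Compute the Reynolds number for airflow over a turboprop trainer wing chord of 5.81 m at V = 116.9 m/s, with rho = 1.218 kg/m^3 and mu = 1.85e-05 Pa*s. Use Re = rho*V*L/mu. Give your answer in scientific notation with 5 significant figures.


Step 1: Numerator = rho * V * L = 1.218 * 116.9 * 5.81 = 827.252202
Step 2: Re = 827.252202 / 1.85e-05
Step 3: Re = 4.4716e+07

4.4716e+07


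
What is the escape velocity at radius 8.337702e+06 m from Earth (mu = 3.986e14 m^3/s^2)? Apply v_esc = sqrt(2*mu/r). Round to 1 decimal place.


Step 1: 2*mu/r = 2 * 3.986e14 / 8.337702e+06 = 95613875.382
Step 2: v_esc = sqrt(95613875.382) = 9778.2 m/s

9778.2


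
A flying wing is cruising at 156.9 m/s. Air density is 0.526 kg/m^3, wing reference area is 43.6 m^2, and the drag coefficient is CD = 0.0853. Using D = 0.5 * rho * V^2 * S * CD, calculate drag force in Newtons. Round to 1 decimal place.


Step 1: Dynamic pressure q = 0.5 * 0.526 * 156.9^2 = 6474.4314 Pa
Step 2: Drag D = q * S * CD = 6474.4314 * 43.6 * 0.0853
Step 3: D = 24078.9 N

24078.9


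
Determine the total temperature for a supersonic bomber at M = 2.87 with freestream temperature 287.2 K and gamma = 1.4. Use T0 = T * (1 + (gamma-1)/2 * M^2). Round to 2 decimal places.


Step 1: (gamma-1)/2 = 0.2
Step 2: M^2 = 8.2369
Step 3: 1 + 0.2 * 8.2369 = 2.64738
Step 4: T0 = 287.2 * 2.64738 = 760.33 K

760.33


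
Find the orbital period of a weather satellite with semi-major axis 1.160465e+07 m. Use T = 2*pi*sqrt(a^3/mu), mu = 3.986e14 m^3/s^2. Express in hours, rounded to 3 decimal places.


Step 1: a^3 / mu = 1.562774e+21 / 3.986e14 = 3.920657e+06
Step 2: sqrt(3.920657e+06) = 1980.0649 s
Step 3: T = 2*pi * 1980.0649 = 12441.11 s
Step 4: T in hours = 12441.11 / 3600 = 3.456 hours

3.456


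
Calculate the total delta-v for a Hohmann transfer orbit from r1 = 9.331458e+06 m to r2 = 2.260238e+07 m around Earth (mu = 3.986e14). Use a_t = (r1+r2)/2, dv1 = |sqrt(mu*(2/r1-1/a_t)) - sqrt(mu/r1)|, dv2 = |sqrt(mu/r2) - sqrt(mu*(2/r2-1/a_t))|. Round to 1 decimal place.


Step 1: Transfer semi-major axis a_t = (9.331458e+06 + 2.260238e+07) / 2 = 1.596692e+07 m
Step 2: v1 (circular at r1) = sqrt(mu/r1) = 6535.73 m/s
Step 3: v_t1 = sqrt(mu*(2/r1 - 1/a_t)) = 7776.07 m/s
Step 4: dv1 = |7776.07 - 6535.73| = 1240.35 m/s
Step 5: v2 (circular at r2) = 4199.44 m/s, v_t2 = 3210.37 m/s
Step 6: dv2 = |4199.44 - 3210.37| = 989.07 m/s
Step 7: Total delta-v = 1240.35 + 989.07 = 2229.4 m/s

2229.4


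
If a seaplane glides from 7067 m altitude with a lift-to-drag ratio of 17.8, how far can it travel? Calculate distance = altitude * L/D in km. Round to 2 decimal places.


Step 1: Glide distance = altitude * L/D = 7067 * 17.8 = 125792.6 m
Step 2: Convert to km: 125792.6 / 1000 = 125.79 km

125.79


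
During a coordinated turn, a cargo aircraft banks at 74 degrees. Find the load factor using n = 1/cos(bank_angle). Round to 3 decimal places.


Step 1: Convert 74 degrees to radians = 1.291544
Step 2: cos(74 deg) = 0.275637
Step 3: n = 1 / 0.275637 = 3.628

3.628


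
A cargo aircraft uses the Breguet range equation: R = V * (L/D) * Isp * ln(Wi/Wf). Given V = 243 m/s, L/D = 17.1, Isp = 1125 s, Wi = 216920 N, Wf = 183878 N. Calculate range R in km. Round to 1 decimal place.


Step 1: Coefficient = V * (L/D) * Isp = 243 * 17.1 * 1125 = 4674712.5 m
Step 2: Wi/Wf = 216920 / 183878 = 1.179695
Step 3: ln(1.179695) = 0.165256
Step 4: R = 4674712.5 * 0.165256 = 772524.9 m = 772.5 km

772.5


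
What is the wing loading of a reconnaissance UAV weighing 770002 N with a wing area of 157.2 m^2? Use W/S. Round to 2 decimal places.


Step 1: Wing loading = W / S = 770002 / 157.2
Step 2: Wing loading = 4898.23 N/m^2

4898.23


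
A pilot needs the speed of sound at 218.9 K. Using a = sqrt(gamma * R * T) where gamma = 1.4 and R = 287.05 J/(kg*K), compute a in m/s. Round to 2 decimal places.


Step 1: gamma * R * T = 1.4 * 287.05 * 218.9 = 87969.343
Step 2: a = sqrt(87969.343) = 296.60 m/s

296.60


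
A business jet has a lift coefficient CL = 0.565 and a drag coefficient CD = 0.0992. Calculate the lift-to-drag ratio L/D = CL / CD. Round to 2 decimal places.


Step 1: L/D = CL / CD = 0.565 / 0.0992
Step 2: L/D = 5.70

5.70


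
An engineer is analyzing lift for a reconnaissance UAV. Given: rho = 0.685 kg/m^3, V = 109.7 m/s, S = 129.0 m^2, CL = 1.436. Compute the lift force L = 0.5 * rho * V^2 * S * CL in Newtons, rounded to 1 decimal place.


Step 1: Calculate dynamic pressure q = 0.5 * 0.685 * 109.7^2 = 0.5 * 0.685 * 12034.09 = 4121.6758 Pa
Step 2: Multiply by wing area and lift coefficient: L = 4121.6758 * 129.0 * 1.436
Step 3: L = 531696.1814 * 1.436 = 763515.7 N

763515.7


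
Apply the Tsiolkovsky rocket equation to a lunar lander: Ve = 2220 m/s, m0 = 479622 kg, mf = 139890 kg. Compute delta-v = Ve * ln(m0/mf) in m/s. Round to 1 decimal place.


Step 1: Mass ratio m0/mf = 479622 / 139890 = 3.428565
Step 2: ln(3.428565) = 1.232142
Step 3: delta-v = 2220 * 1.232142 = 2735.4 m/s

2735.4


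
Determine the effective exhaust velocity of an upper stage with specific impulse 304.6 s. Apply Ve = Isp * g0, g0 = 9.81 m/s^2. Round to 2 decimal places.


Step 1: Ve = Isp * g0 = 304.6 * 9.81
Step 2: Ve = 2988.13 m/s

2988.13


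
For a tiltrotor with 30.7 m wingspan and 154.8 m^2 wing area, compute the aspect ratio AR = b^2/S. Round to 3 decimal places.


Step 1: b^2 = 30.7^2 = 942.49
Step 2: AR = 942.49 / 154.8 = 6.088

6.088


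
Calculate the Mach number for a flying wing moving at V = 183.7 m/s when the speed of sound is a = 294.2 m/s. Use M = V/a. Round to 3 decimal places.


Step 1: M = V / a = 183.7 / 294.2
Step 2: M = 0.624

0.624


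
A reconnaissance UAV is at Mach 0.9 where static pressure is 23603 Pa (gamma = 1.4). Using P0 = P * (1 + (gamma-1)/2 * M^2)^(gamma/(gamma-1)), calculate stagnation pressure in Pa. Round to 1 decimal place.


Step 1: (gamma-1)/2 * M^2 = 0.2 * 0.81 = 0.162
Step 2: 1 + 0.162 = 1.162
Step 3: Exponent gamma/(gamma-1) = 3.5
Step 4: P0 = 23603 * 1.162^3.5 = 39919.8 Pa

39919.8


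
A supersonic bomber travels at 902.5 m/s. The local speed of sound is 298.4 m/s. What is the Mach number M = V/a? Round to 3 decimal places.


Step 1: M = V / a = 902.5 / 298.4
Step 2: M = 3.024

3.024


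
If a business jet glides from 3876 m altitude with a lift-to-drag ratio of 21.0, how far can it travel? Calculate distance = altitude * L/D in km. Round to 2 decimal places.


Step 1: Glide distance = altitude * L/D = 3876 * 21.0 = 81396.0 m
Step 2: Convert to km: 81396.0 / 1000 = 81.40 km

81.40


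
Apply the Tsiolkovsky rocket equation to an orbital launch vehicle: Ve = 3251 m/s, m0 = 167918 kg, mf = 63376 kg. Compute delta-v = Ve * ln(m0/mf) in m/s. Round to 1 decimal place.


Step 1: Mass ratio m0/mf = 167918 / 63376 = 2.649552
Step 2: ln(2.649552) = 0.974391
Step 3: delta-v = 3251 * 0.974391 = 3167.7 m/s

3167.7


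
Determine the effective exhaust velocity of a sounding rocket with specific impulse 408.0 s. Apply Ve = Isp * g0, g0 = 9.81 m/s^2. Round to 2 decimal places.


Step 1: Ve = Isp * g0 = 408.0 * 9.81
Step 2: Ve = 4002.48 m/s

4002.48


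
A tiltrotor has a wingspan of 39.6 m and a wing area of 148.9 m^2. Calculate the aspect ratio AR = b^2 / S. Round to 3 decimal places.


Step 1: b^2 = 39.6^2 = 1568.16
Step 2: AR = 1568.16 / 148.9 = 10.532

10.532


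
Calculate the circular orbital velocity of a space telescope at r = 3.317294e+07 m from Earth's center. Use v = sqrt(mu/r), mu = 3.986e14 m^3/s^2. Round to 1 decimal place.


Step 1: mu / r = 3.986e14 / 3.317294e+07 = 12015817.7117
Step 2: v = sqrt(12015817.7117) = 3466.4 m/s

3466.4


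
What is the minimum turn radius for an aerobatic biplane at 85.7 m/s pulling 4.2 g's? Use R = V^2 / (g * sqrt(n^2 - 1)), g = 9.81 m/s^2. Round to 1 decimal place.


Step 1: V^2 = 85.7^2 = 7344.49
Step 2: n^2 - 1 = 4.2^2 - 1 = 16.64
Step 3: sqrt(16.64) = 4.079216
Step 4: R = 7344.49 / (9.81 * 4.079216) = 183.5 m

183.5


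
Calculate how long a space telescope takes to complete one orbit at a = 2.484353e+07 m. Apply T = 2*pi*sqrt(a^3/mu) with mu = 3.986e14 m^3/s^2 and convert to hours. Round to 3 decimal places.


Step 1: a^3 / mu = 1.533345e+22 / 3.986e14 = 3.846827e+07
Step 2: sqrt(3.846827e+07) = 6202.2792 s
Step 3: T = 2*pi * 6202.2792 = 38970.07 s
Step 4: T in hours = 38970.07 / 3600 = 10.825 hours

10.825


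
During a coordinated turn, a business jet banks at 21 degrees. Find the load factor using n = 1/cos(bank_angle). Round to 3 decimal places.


Step 1: Convert 21 degrees to radians = 0.366519
Step 2: cos(21 deg) = 0.93358
Step 3: n = 1 / 0.93358 = 1.071

1.071


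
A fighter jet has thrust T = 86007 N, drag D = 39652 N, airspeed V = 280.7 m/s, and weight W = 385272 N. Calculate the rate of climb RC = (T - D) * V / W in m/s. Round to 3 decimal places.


Step 1: Excess thrust = T - D = 86007 - 39652 = 46355 N
Step 2: Excess power = 46355 * 280.7 = 13011848.5 W
Step 3: RC = 13011848.5 / 385272 = 33.773 m/s

33.773


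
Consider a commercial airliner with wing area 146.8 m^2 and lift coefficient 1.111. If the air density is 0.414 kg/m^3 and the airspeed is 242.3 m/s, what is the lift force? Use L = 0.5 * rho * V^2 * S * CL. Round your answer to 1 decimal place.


Step 1: Calculate dynamic pressure q = 0.5 * 0.414 * 242.3^2 = 0.5 * 0.414 * 58709.29 = 12152.823 Pa
Step 2: Multiply by wing area and lift coefficient: L = 12152.823 * 146.8 * 1.111
Step 3: L = 1784034.4208 * 1.111 = 1982062.2 N

1982062.2


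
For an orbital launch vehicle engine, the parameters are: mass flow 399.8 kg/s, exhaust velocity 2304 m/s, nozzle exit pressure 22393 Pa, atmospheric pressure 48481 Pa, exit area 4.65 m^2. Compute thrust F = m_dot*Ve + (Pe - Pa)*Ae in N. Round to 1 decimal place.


Step 1: Momentum thrust = m_dot * Ve = 399.8 * 2304 = 921139.2 N
Step 2: Pressure thrust = (Pe - Pa) * Ae = (22393 - 48481) * 4.65 = -121309.20 N
Step 3: Total thrust F = 921139.2 + -121309.20 = 799830.0 N

799830.0


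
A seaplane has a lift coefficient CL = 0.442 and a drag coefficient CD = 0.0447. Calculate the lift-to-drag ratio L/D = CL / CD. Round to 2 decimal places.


Step 1: L/D = CL / CD = 0.442 / 0.0447
Step 2: L/D = 9.89

9.89


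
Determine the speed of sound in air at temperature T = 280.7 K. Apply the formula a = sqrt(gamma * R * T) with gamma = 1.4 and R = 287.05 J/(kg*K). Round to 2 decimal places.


Step 1: gamma * R * T = 1.4 * 287.05 * 280.7 = 112804.909
Step 2: a = sqrt(112804.909) = 335.86 m/s

335.86


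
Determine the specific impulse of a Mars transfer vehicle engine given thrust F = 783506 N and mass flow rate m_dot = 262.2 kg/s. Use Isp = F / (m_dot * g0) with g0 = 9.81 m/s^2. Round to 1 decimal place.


Step 1: m_dot * g0 = 262.2 * 9.81 = 2572.18
Step 2: Isp = 783506 / 2572.18 = 304.6 s

304.6


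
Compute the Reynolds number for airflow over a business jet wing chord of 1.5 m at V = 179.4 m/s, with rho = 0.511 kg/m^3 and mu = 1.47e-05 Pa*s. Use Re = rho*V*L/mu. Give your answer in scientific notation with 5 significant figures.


Step 1: Numerator = rho * V * L = 0.511 * 179.4 * 1.5 = 137.5101
Step 2: Re = 137.5101 / 1.47e-05
Step 3: Re = 9.3544e+06

9.3544e+06


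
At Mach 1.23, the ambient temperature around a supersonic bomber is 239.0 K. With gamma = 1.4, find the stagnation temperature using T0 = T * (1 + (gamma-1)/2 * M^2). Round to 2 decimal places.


Step 1: (gamma-1)/2 = 0.2
Step 2: M^2 = 1.5129
Step 3: 1 + 0.2 * 1.5129 = 1.30258
Step 4: T0 = 239.0 * 1.30258 = 311.32 K

311.32


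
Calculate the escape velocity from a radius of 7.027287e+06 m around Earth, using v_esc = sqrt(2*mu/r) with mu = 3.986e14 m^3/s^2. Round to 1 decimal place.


Step 1: 2*mu/r = 2 * 3.986e14 / 7.027287e+06 = 113443495.3347
Step 2: v_esc = sqrt(113443495.3347) = 10651.0 m/s

10651.0


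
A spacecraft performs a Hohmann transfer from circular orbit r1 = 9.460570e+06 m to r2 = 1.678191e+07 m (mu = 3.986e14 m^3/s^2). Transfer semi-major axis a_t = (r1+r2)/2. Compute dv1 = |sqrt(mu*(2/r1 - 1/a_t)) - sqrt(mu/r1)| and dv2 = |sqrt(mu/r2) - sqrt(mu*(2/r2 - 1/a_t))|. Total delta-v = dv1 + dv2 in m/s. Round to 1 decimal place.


Step 1: Transfer semi-major axis a_t = (9.460570e+06 + 1.678191e+07) / 2 = 1.312124e+07 m
Step 2: v1 (circular at r1) = sqrt(mu/r1) = 6490.98 m/s
Step 3: v_t1 = sqrt(mu*(2/r1 - 1/a_t)) = 7340.8 m/s
Step 4: dv1 = |7340.8 - 6490.98| = 849.82 m/s
Step 5: v2 (circular at r2) = 4873.58 m/s, v_t2 = 4138.27 m/s
Step 6: dv2 = |4873.58 - 4138.27| = 735.31 m/s
Step 7: Total delta-v = 849.82 + 735.31 = 1585.1 m/s

1585.1


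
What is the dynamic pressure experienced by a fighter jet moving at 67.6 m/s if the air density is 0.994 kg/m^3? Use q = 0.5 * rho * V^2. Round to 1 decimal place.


Step 1: V^2 = 67.6^2 = 4569.76
Step 2: q = 0.5 * 0.994 * 4569.76
Step 3: q = 2271.2 Pa

2271.2


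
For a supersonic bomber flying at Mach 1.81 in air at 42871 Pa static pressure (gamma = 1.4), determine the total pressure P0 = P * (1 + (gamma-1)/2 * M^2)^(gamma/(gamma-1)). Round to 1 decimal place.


Step 1: (gamma-1)/2 * M^2 = 0.2 * 3.2761 = 0.65522
Step 2: 1 + 0.65522 = 1.65522
Step 3: Exponent gamma/(gamma-1) = 3.5
Step 4: P0 = 42871 * 1.65522^3.5 = 250125.9 Pa

250125.9


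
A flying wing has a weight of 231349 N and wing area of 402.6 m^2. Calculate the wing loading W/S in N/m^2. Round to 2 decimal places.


Step 1: Wing loading = W / S = 231349 / 402.6
Step 2: Wing loading = 574.64 N/m^2

574.64


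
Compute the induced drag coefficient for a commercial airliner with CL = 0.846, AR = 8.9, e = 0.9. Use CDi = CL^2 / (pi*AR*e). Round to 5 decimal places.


Step 1: CL^2 = 0.846^2 = 0.715716
Step 2: pi * AR * e = 3.14159 * 8.9 * 0.9 = 25.164157
Step 3: CDi = 0.715716 / 25.164157 = 0.02844

0.02844


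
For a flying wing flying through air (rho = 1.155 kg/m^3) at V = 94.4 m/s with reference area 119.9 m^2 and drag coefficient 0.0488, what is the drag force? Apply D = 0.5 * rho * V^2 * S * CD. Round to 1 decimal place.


Step 1: Dynamic pressure q = 0.5 * 1.155 * 94.4^2 = 5146.3104 Pa
Step 2: Drag D = q * S * CD = 5146.3104 * 119.9 * 0.0488
Step 3: D = 30111.7 N

30111.7


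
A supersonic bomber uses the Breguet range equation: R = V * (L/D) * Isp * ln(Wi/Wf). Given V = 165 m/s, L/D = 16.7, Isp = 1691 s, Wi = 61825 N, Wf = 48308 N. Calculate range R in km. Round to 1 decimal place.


Step 1: Coefficient = V * (L/D) * Isp = 165 * 16.7 * 1691 = 4659550.5 m
Step 2: Wi/Wf = 61825 / 48308 = 1.279809
Step 3: ln(1.279809) = 0.246711
Step 4: R = 4659550.5 * 0.246711 = 1149560.7 m = 1149.6 km

1149.6


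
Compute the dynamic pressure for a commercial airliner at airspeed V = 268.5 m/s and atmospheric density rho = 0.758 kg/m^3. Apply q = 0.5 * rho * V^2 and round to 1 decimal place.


Step 1: V^2 = 268.5^2 = 72092.25
Step 2: q = 0.5 * 0.758 * 72092.25
Step 3: q = 27323.0 Pa

27323.0


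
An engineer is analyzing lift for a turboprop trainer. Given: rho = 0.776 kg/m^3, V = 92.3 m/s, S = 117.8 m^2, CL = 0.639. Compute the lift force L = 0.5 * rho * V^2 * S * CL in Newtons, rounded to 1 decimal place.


Step 1: Calculate dynamic pressure q = 0.5 * 0.776 * 92.3^2 = 0.5 * 0.776 * 8519.29 = 3305.4845 Pa
Step 2: Multiply by wing area and lift coefficient: L = 3305.4845 * 117.8 * 0.639
Step 3: L = 389386.0765 * 0.639 = 248817.7 N

248817.7


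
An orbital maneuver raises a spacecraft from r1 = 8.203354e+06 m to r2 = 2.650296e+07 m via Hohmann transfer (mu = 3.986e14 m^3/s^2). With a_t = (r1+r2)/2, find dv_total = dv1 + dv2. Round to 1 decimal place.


Step 1: Transfer semi-major axis a_t = (8.203354e+06 + 2.650296e+07) / 2 = 1.735316e+07 m
Step 2: v1 (circular at r1) = sqrt(mu/r1) = 6970.64 m/s
Step 3: v_t1 = sqrt(mu*(2/r1 - 1/a_t)) = 8614.52 m/s
Step 4: dv1 = |8614.52 - 6970.64| = 1643.87 m/s
Step 5: v2 (circular at r2) = 3878.12 m/s, v_t2 = 2666.42 m/s
Step 6: dv2 = |3878.12 - 2666.42| = 1211.71 m/s
Step 7: Total delta-v = 1643.87 + 1211.71 = 2855.6 m/s

2855.6


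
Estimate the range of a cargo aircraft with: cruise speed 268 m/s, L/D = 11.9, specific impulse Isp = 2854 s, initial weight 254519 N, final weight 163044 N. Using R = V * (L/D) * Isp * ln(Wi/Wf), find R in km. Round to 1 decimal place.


Step 1: Coefficient = V * (L/D) * Isp = 268 * 11.9 * 2854 = 9101976.8 m
Step 2: Wi/Wf = 254519 / 163044 = 1.561045
Step 3: ln(1.561045) = 0.445355
Step 4: R = 9101976.8 * 0.445355 = 4053614.4 m = 4053.6 km

4053.6


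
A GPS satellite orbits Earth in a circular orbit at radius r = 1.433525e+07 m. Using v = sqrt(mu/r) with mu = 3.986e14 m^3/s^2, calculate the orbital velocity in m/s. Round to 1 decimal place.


Step 1: mu / r = 3.986e14 / 1.433525e+07 = 27805584.137
Step 2: v = sqrt(27805584.137) = 5273.1 m/s

5273.1


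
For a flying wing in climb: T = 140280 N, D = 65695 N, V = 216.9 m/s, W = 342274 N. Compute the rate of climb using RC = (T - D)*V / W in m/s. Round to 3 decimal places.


Step 1: Excess thrust = T - D = 140280 - 65695 = 74585 N
Step 2: Excess power = 74585 * 216.9 = 16177486.5 W
Step 3: RC = 16177486.5 / 342274 = 47.265 m/s

47.265


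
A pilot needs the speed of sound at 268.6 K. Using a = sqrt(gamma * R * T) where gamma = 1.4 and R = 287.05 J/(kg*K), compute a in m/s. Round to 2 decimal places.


Step 1: gamma * R * T = 1.4 * 287.05 * 268.6 = 107942.282
Step 2: a = sqrt(107942.282) = 328.55 m/s

328.55


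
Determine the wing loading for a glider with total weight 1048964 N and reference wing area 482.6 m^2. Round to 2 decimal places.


Step 1: Wing loading = W / S = 1048964 / 482.6
Step 2: Wing loading = 2173.57 N/m^2

2173.57
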